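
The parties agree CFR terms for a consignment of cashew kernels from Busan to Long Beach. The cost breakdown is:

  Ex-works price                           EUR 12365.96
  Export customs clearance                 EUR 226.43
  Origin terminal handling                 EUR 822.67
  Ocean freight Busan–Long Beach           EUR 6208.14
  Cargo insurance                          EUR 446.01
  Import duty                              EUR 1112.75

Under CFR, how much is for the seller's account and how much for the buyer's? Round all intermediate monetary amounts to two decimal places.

CFR: the seller pays costs through ocean freight to the destination port, but not insurance.
Seller's account: goods 12365.96 + export clearance 226.43 + origin terminal 822.67 + freight 6208.14 = 19623.20
Buyer's account: insurance 446.01 + duty 1112.75 = 1558.76

Seller: EUR 19623.20; buyer: EUR 1558.76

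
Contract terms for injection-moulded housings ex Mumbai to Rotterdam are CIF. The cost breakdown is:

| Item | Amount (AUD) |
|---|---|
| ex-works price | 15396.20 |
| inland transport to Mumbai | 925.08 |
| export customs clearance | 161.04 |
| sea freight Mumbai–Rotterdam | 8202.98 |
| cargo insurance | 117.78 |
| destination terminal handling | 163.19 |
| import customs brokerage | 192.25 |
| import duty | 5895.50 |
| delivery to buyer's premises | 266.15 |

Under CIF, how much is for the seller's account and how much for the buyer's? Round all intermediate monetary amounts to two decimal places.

CIF: the seller pays costs through ocean freight and marine insurance to the destination port.
Seller's account: goods 15396.20 + inland to port 925.08 + export clearance 161.04 + freight 8202.98 + insurance 117.78 = 24803.08
Buyer's account: destination terminal 163.19 + brokerage 192.25 + duty 5895.50 + delivery 266.15 = 6517.09

Seller: AUD 24803.08; buyer: AUD 6517.09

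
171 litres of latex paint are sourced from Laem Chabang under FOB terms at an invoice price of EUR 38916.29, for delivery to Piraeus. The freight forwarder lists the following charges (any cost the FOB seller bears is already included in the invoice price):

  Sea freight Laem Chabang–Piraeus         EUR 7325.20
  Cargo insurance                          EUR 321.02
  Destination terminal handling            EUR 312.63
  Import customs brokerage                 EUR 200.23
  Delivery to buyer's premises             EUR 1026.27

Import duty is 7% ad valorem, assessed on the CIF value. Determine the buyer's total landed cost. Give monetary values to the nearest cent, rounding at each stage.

FOB: the seller bears costs until goods are on board at the origin port; the buyer bears freight, insurance and all costs thereafter.
CIF value = FOB price + freight + insurance = 38916.29 + 7325.20 + 321.02 = 46562.51
Import duty = 46562.51 × 7% = 3259.38
Buyer bears: freight 7325.20 + insurance 321.02 + destination terminal 312.63 + brokerage 200.23 + delivery 1026.27 + duty 3259.38 = 12444.73
Landed cost = invoice 38916.29 + 12444.73 = 51361.02

Total landed cost: EUR 51361.02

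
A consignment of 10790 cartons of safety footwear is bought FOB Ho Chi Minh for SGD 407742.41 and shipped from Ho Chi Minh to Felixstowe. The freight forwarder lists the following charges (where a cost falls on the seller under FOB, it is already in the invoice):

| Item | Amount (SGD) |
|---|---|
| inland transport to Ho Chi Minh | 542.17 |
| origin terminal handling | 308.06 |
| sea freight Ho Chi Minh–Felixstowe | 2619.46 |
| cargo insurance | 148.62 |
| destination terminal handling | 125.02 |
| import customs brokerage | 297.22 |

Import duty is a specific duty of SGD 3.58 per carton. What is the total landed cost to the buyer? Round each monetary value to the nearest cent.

Total landed cost: SGD 449560.93

FOB: the seller bears costs until goods are on board at the origin port; the buyer bears freight, insurance and all costs thereafter.
Already in the invoice (seller's account under FOB): inland to port, origin terminal — exclude.
CIF value = FOB price + freight + insurance = 407742.41 + 2619.46 + 148.62 = 410510.49
Import duty = 10790 × 3.58 = 38628.20
Buyer bears: freight 2619.46 + insurance 148.62 + destination terminal 125.02 + brokerage 297.22 + duty 38628.20 = 41818.52
Landed cost = invoice 407742.41 + 41818.52 = 449560.93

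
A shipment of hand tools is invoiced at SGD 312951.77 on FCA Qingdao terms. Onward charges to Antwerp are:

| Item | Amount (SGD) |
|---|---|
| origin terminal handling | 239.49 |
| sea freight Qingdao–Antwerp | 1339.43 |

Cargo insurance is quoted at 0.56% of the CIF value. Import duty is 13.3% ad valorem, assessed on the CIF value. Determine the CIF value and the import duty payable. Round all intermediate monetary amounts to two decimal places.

CIF value: SGD 316301.98; import duty: SGD 42068.16

Let C be the CIF value. C = FCA price + pre-shipment costs + freight + 0.56% × C
C − 0.56% × C = 312951.77 + 239.49 + 1339.43
0.9944 × C = 314530.69
C = 314530.69 / 0.9944 = 316301.98
Insurance premium = 0.56% × 316301.98 = 1771.29
Import duty = 316301.98 × 13.3% = 42068.16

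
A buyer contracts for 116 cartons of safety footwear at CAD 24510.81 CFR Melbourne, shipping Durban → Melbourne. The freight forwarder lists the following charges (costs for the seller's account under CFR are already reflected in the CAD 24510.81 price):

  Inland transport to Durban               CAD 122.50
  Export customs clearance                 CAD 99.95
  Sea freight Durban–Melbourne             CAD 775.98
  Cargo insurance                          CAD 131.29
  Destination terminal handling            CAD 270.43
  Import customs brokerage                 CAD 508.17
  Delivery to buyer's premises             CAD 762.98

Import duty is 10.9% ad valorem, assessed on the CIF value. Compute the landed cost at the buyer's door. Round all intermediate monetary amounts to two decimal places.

CFR: the seller pays costs through ocean freight to the destination port, but not insurance.
Already in the invoice (seller's account under CFR): inland to port, export clearance, freight — exclude.
CIF value = CFR price + insurance = 24510.81 + 131.29 = 24642.10
Import duty = 24642.10 × 10.9% = 2685.99
Buyer bears: insurance 131.29 + destination terminal 270.43 + brokerage 508.17 + delivery 762.98 + duty 2685.99 = 4358.86
Landed cost = invoice 24510.81 + 4358.86 = 28869.67

Total landed cost: CAD 28869.67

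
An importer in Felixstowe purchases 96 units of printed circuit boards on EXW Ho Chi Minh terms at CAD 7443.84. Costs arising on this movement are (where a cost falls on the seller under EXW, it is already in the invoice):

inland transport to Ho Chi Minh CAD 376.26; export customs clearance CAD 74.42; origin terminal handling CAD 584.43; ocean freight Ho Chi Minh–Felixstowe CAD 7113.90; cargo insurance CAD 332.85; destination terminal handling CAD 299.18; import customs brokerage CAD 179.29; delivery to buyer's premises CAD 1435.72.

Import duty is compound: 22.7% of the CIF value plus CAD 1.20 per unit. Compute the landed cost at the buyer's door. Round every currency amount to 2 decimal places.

EXW: the seller makes goods available at their premises; the buyer bears all onward costs.
CIF value = EXW price + inland to port + export clearance + origin terminal + freight + insurance = 7443.84 + 376.26 + 74.42 + 584.43 + 7113.90 + 332.85 = 15925.70
Ad valorem component: 15925.70 × 22.7% = 3615.13
Specific component: 96 × 1.20 = 115.20
Import duty = 3615.13 + 115.20 = 3730.33
Buyer bears: inland to port 376.26 + export clearance 74.42 + origin terminal 584.43 + freight 7113.90 + insurance 332.85 + destination terminal 299.18 + brokerage 179.29 + delivery 1435.72 + duty 3730.33 = 14126.38
Landed cost = invoice 7443.84 + 14126.38 = 21570.22

Total landed cost: CAD 21570.22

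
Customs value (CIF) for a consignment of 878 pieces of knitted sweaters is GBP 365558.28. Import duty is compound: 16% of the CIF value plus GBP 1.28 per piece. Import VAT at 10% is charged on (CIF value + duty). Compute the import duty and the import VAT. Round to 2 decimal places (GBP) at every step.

Import duty: GBP 59613.16; import VAT: GBP 42517.14

Ad valorem component: 365558.28 × 16% = 58489.32
Specific component: 878 × 1.28 = 1123.84
Import duty = 58489.32 + 1123.84 = 59613.16
VAT base = CIF + duty = 365558.28 + 59613.16 = 425171.44
Import VAT = 425171.44 × 10% = 42517.14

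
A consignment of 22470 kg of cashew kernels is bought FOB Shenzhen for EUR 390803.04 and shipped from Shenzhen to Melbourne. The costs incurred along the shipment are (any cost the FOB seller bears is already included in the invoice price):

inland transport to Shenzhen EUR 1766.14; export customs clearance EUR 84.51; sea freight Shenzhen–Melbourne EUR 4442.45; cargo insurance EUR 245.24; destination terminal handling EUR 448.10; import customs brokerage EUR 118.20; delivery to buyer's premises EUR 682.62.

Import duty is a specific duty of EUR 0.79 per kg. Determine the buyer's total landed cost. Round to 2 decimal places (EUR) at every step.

Total landed cost: EUR 414490.95

FOB: the seller bears costs until goods are on board at the origin port; the buyer bears freight, insurance and all costs thereafter.
Already in the invoice (seller's account under FOB): inland to port, export clearance — exclude.
CIF value = FOB price + freight + insurance = 390803.04 + 4442.45 + 245.24 = 395490.73
Import duty = 22470 × 0.79 = 17751.30
Buyer bears: freight 4442.45 + insurance 245.24 + destination terminal 448.10 + brokerage 118.20 + delivery 682.62 + duty 17751.30 = 23687.91
Landed cost = invoice 390803.04 + 23687.91 = 414490.95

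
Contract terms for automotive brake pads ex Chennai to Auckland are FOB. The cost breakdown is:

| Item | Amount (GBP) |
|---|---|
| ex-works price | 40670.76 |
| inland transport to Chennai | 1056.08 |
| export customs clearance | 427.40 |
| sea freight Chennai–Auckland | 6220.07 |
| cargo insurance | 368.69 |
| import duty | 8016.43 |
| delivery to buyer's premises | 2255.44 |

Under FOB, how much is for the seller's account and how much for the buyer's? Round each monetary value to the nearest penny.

FOB: the seller bears costs until goods are on board at the origin port; the buyer bears freight, insurance and all costs thereafter.
Seller's account: goods 40670.76 + inland to port 1056.08 + export clearance 427.40 = 42154.24
Buyer's account: freight 6220.07 + insurance 368.69 + duty 8016.43 + delivery 2255.44 = 16860.63

Seller: GBP 42154.24; buyer: GBP 16860.63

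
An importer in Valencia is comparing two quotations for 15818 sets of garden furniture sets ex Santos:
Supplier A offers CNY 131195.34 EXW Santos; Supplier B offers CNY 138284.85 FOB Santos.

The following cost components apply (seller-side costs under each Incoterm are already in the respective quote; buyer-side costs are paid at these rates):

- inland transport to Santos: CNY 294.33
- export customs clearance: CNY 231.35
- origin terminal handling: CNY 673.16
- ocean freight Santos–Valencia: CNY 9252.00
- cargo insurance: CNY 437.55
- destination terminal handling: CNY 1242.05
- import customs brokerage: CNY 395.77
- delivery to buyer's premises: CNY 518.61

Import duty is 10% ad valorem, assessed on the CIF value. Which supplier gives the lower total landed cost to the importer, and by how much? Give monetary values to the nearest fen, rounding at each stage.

Supplier A is cheaper by CNY 6479.74

Supplier A (EXW):
CIF value = EXW price + inland to port + export clearance + origin terminal + freight + insurance = 131195.34 + 294.33 + 231.35 + 673.16 + 9252.00 + 437.55 = 142083.73
Import duty = 142083.73 × 10% = 14208.37
Buyer bears (A): 294.33 + 231.35 + 673.16 + 9252.00 + 437.55 + 1242.05 + 395.77 + 518.61 = 13044.82
Landed cost (A) = invoice 131195.34 + 13044.82 + duty 14208.37 = 158448.53
Supplier B (FOB):
CIF value = FOB price + freight + insurance = 138284.85 + 9252.00 + 437.55 = 147974.40
Import duty = 147974.40 × 10% = 14797.44
Buyer bears (B): 9252.00 + 437.55 + 1242.05 + 395.77 + 518.61 = 11845.98
Landed cost (B) = invoice 138284.85 + 11845.98 + duty 14797.44 = 164928.27
Difference = |158448.53 − 164928.27| = 6479.74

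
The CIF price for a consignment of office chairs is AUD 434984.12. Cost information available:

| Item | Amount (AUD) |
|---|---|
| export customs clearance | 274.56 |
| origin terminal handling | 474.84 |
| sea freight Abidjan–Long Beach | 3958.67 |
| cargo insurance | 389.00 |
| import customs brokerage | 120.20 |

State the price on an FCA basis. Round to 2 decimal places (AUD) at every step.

FCA price: AUD 430161.61

Not relevant to the conversion: export clearance — on the seller under both CIF and FCA; already in the CIF price and stays in the FCA price. brokerage — on the buyer under both terms; not part of either seller's price.
From CIF to FCA, the seller no longer bears: origin terminal, freight, insurance.
FCA price = 434984.12 − 474.84 − 3958.67 − 389.00 = 430161.61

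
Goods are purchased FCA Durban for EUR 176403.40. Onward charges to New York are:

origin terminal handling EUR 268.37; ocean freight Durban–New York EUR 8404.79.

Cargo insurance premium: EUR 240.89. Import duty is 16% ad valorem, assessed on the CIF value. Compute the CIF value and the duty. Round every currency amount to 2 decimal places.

CIF = FCA price + pre-shipment costs + freight + insurance
CIF = 176403.40 + 268.37 + 8404.79 + 240.89 = 185317.45
Import duty = 185317.45 × 16% = 29650.79

CIF value: EUR 185317.45; import duty: EUR 29650.79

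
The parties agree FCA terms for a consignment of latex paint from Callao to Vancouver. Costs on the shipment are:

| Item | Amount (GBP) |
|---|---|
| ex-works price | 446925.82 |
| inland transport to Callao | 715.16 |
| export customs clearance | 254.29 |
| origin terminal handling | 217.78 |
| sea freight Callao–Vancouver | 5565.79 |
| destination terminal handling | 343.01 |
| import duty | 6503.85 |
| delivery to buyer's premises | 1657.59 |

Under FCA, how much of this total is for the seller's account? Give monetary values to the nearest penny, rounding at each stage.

FCA: the seller delivers export-cleared goods to the carrier; the buyer bears costs from that point.
Seller's account: goods 446925.82 + inland to port 715.16 + export clearance 254.29 = 447895.27
Buyer's account: origin terminal 217.78 + freight 5565.79 + destination terminal 343.01 + duty 6503.85 + delivery 1657.59 = 14288.02

Seller's account: GBP 447895.27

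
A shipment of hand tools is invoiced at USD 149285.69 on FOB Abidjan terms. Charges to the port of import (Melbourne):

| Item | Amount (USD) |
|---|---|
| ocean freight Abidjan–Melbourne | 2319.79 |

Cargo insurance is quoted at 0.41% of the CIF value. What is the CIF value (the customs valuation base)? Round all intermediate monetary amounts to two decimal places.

CIF value: USD 152229.62

Let C be the CIF value. C = FOB price + freight + 0.41% × C
C − 0.41% × C = 149285.69 + 2319.79
0.9959 × C = 151605.48
C = 151605.48 / 0.9959 = 152229.62
Insurance premium = 0.41% × 152229.62 = 624.14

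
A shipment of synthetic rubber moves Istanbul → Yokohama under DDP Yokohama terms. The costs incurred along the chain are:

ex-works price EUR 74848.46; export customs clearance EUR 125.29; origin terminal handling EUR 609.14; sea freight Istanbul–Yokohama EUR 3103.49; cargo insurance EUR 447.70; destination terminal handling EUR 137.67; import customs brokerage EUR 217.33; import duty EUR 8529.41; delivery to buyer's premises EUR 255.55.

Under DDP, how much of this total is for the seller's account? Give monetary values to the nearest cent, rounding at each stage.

Seller's account: EUR 88274.04

DDP: the seller bears all costs including import duty.
Seller's account: goods 74848.46 + export clearance 125.29 + origin terminal 609.14 + freight 3103.49 + insurance 447.70 + destination terminal 137.67 + brokerage 217.33 + duty 8529.41 + delivery 255.55 = 88274.04
Buyer's account: 0.00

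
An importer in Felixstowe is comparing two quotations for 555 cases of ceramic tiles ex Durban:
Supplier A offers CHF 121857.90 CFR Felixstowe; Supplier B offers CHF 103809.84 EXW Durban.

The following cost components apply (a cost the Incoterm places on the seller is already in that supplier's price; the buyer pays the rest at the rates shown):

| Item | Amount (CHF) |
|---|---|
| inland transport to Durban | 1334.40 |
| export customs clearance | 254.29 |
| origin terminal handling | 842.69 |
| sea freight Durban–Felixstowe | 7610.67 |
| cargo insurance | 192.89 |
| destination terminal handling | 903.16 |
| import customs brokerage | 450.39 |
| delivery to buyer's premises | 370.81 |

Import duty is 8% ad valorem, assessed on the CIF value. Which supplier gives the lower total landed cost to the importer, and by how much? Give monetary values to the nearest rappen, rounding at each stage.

Supplier A (CFR):
CIF value = CFR price + insurance = 121857.90 + 192.89 = 122050.79
Import duty = 122050.79 × 8% = 9764.06
Buyer bears (A): 192.89 + 903.16 + 450.39 + 370.81 = 1917.25
Landed cost (A) = invoice 121857.90 + 1917.25 + duty 9764.06 = 133539.21
Supplier B (EXW):
CIF value = EXW price + inland to port + export clearance + origin terminal + freight + insurance = 103809.84 + 1334.40 + 254.29 + 842.69 + 7610.67 + 192.89 = 114044.78
Import duty = 114044.78 × 8% = 9123.58
Buyer bears (B): 1334.40 + 254.29 + 842.69 + 7610.67 + 192.89 + 903.16 + 450.39 + 370.81 = 11959.30
Landed cost (B) = invoice 103809.84 + 11959.30 + duty 9123.58 = 124892.72
Difference = |133539.21 − 124892.72| = 8646.49

Supplier B is cheaper by CHF 8646.49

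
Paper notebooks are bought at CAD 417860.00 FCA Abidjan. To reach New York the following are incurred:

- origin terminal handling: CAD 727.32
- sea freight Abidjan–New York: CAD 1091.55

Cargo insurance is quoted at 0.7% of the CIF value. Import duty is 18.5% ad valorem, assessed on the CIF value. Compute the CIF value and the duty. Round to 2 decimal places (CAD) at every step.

CIF value: CAD 422637.33; import duty: CAD 78187.91

Let C be the CIF value. C = FCA price + pre-shipment costs + freight + 0.7% × C
C − 0.7% × C = 417860.00 + 727.32 + 1091.55
0.993 × C = 419678.87
C = 419678.87 / 0.993 = 422637.33
Insurance premium = 0.7% × 422637.33 = 2958.46
Import duty = 422637.33 × 18.5% = 78187.91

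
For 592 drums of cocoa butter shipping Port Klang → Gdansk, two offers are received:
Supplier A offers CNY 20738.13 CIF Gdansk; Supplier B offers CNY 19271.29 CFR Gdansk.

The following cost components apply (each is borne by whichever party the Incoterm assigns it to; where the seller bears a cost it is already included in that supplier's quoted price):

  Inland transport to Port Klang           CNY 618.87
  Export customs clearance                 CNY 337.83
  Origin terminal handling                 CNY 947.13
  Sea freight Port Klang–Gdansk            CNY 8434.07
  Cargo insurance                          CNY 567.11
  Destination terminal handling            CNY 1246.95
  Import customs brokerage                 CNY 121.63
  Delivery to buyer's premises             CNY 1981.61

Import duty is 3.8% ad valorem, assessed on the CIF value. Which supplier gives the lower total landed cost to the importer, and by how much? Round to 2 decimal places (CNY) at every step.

Supplier A (CIF):
The CIF price already equals the CIF value: 20738.13
Import duty = 20738.13 × 3.8% = 788.05
Buyer bears (A): 1246.95 + 121.63 + 1981.61 = 3350.19
Landed cost (A) = invoice 20738.13 + 3350.19 + duty 788.05 = 24876.37
Supplier B (CFR):
CIF value = CFR price + insurance = 19271.29 + 567.11 = 19838.40
Import duty = 19838.40 × 3.8% = 753.86
Buyer bears (B): 567.11 + 1246.95 + 121.63 + 1981.61 = 3917.30
Landed cost (B) = invoice 19271.29 + 3917.30 + duty 753.86 = 23942.45
Difference = |24876.37 − 23942.45| = 933.92

Supplier B is cheaper by CNY 933.92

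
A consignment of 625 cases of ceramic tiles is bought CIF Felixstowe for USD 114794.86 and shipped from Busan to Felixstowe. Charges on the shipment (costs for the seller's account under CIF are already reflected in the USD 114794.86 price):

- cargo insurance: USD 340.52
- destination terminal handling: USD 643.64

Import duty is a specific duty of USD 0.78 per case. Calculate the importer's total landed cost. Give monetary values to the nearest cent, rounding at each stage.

Total landed cost: USD 115926.00

CIF: the seller pays costs through ocean freight and marine insurance to the destination port.
Already in the invoice (seller's account under CIF): insurance — exclude.
The CIF price already equals the CIF value: 114794.86
Import duty = 625 × 0.78 = 487.50
Buyer bears: destination terminal 643.64 + duty 487.50 = 1131.14
Landed cost = invoice 114794.86 + 1131.14 = 115926.00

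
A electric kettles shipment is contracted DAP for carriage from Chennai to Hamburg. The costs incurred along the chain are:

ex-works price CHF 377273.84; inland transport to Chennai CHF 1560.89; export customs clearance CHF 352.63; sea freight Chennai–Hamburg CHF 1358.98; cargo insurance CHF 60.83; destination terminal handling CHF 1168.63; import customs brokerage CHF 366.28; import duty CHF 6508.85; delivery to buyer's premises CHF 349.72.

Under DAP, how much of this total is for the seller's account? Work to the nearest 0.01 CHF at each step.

DAP: the seller bears all costs to the named destination except import duty and clearance.
Seller's account: goods 377273.84 + inland to port 1560.89 + export clearance 352.63 + freight 1358.98 + insurance 60.83 + destination terminal 1168.63 + delivery 349.72 = 382125.52
Buyer's account: brokerage 366.28 + duty 6508.85 = 6875.13

Seller's account: CHF 382125.52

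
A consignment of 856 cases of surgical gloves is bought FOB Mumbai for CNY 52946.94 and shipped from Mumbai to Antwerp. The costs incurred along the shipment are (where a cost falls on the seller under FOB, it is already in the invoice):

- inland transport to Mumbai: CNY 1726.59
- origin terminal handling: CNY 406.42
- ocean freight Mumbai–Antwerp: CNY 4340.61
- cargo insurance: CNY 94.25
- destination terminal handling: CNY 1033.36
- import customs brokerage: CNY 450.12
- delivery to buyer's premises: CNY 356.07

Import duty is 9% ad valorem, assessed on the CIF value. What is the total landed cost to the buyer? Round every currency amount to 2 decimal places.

Total landed cost: CNY 64385.71

FOB: the seller bears costs until goods are on board at the origin port; the buyer bears freight, insurance and all costs thereafter.
Already in the invoice (seller's account under FOB): inland to port, origin terminal — exclude.
CIF value = FOB price + freight + insurance = 52946.94 + 4340.61 + 94.25 = 57381.80
Import duty = 57381.80 × 9% = 5164.36
Buyer bears: freight 4340.61 + insurance 94.25 + destination terminal 1033.36 + brokerage 450.12 + delivery 356.07 + duty 5164.36 = 11438.77
Landed cost = invoice 52946.94 + 11438.77 = 64385.71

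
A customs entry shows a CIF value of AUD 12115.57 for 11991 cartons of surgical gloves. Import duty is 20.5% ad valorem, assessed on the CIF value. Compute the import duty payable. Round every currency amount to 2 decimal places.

Import duty: AUD 2483.69

Import duty = 12115.57 × 20.5% = 2483.69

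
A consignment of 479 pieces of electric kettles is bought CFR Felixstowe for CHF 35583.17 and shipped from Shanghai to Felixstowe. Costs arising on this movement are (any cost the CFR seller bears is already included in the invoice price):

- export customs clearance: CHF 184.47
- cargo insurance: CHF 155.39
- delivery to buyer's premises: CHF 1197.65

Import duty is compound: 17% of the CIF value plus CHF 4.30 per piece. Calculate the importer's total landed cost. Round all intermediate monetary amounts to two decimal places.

Total landed cost: CHF 45071.47

CFR: the seller pays costs through ocean freight to the destination port, but not insurance.
Already in the invoice (seller's account under CFR): export clearance — exclude.
CIF value = CFR price + insurance = 35583.17 + 155.39 = 35738.56
Ad valorem component: 35738.56 × 17% = 6075.56
Specific component: 479 × 4.30 = 2059.70
Import duty = 6075.56 + 2059.70 = 8135.26
Buyer bears: insurance 155.39 + delivery 1197.65 + duty 8135.26 = 9488.30
Landed cost = invoice 35583.17 + 9488.30 = 45071.47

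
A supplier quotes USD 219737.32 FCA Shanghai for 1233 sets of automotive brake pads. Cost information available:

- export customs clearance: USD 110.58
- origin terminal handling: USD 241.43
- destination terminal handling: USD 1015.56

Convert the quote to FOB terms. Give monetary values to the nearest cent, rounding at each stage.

FOB price: USD 219978.75

Not relevant to the conversion: export clearance — on the seller under both FCA and FOB; already in the FCA price and stays in the FOB price. destination terminal — on the buyer under both terms; not part of either seller's price.
From FCA to FOB, the seller additionally bears: origin terminal.
FOB price = 219737.32 + 241.43 = 219978.75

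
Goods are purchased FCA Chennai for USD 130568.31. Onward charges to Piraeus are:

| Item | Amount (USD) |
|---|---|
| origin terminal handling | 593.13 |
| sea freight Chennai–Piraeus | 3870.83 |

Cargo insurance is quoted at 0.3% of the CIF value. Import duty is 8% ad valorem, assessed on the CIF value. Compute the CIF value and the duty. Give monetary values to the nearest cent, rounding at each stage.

Let C be the CIF value. C = FCA price + pre-shipment costs + freight + 0.3% × C
C − 0.3% × C = 130568.31 + 593.13 + 3870.83
0.997 × C = 135032.27
C = 135032.27 / 0.997 = 135438.59
Insurance premium = 0.3% × 135438.59 = 406.32
Import duty = 135438.59 × 8% = 10835.09

CIF value: USD 135438.59; import duty: USD 10835.09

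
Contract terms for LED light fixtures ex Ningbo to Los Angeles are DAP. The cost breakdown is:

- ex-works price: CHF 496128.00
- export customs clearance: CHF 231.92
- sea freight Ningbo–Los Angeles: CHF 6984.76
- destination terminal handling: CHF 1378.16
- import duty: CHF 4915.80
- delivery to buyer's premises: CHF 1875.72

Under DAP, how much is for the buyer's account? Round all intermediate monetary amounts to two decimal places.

DAP: the seller bears all costs to the named destination except import duty and clearance.
Seller's account: goods 496128.00 + export clearance 231.92 + freight 6984.76 + destination terminal 1378.16 + delivery 1875.72 = 506598.56
Buyer's account: duty 4915.80 = 4915.80

Buyer's account: CHF 4915.80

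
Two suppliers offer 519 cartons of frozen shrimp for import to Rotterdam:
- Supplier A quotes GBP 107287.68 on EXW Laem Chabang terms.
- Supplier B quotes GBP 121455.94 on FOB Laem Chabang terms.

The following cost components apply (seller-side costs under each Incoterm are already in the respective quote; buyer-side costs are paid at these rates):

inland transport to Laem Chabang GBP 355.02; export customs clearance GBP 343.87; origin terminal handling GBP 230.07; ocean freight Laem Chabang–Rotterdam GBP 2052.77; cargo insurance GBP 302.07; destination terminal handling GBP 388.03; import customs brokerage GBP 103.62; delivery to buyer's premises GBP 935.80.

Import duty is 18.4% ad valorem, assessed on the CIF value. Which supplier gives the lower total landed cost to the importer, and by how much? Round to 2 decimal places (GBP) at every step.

Supplier A is cheaper by GBP 15675.33

Supplier A (EXW):
CIF value = EXW price + inland to port + export clearance + origin terminal + freight + insurance = 107287.68 + 355.02 + 343.87 + 230.07 + 2052.77 + 302.07 = 110571.48
Import duty = 110571.48 × 18.4% = 20345.15
Buyer bears (A): 355.02 + 343.87 + 230.07 + 2052.77 + 302.07 + 388.03 + 103.62 + 935.80 = 4711.25
Landed cost (A) = invoice 107287.68 + 4711.25 + duty 20345.15 = 132344.08
Supplier B (FOB):
CIF value = FOB price + freight + insurance = 121455.94 + 2052.77 + 302.07 = 123810.78
Import duty = 123810.78 × 18.4% = 22781.18
Buyer bears (B): 2052.77 + 302.07 + 388.03 + 103.62 + 935.80 = 3782.29
Landed cost (B) = invoice 121455.94 + 3782.29 + duty 22781.18 = 148019.41
Difference = |132344.08 − 148019.41| = 15675.33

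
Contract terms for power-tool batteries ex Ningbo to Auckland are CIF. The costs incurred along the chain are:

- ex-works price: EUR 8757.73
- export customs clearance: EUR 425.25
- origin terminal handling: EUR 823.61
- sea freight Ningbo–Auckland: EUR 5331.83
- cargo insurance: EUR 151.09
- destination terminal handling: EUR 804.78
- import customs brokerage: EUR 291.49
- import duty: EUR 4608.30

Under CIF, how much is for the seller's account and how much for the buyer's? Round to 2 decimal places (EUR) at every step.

Seller: EUR 15489.51; buyer: EUR 5704.57

CIF: the seller pays costs through ocean freight and marine insurance to the destination port.
Seller's account: goods 8757.73 + export clearance 425.25 + origin terminal 823.61 + freight 5331.83 + insurance 151.09 = 15489.51
Buyer's account: destination terminal 804.78 + brokerage 291.49 + duty 4608.30 = 5704.57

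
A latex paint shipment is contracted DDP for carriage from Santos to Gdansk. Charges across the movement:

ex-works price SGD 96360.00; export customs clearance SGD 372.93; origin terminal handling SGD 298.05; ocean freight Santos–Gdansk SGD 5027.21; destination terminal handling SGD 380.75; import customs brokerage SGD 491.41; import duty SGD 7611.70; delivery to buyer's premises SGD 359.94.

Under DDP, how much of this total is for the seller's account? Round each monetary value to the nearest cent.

DDP: the seller bears all costs including import duty.
Seller's account: goods 96360.00 + export clearance 372.93 + origin terminal 298.05 + freight 5027.21 + destination terminal 380.75 + brokerage 491.41 + duty 7611.70 + delivery 359.94 = 110901.99
Buyer's account: 0.00

Seller's account: SGD 110901.99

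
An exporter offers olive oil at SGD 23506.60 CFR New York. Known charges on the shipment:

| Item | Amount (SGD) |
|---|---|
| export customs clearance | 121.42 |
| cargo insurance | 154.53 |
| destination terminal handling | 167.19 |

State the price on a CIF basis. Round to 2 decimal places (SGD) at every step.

CIF price: SGD 23661.13

Not relevant to the conversion: export clearance — on the seller under both CFR and CIF; already in the CFR price and stays in the CIF price. destination terminal — on the buyer under both terms; not part of either seller's price.
From CFR to CIF, the seller additionally bears: insurance.
CIF price = 23506.60 + 154.53 = 23661.13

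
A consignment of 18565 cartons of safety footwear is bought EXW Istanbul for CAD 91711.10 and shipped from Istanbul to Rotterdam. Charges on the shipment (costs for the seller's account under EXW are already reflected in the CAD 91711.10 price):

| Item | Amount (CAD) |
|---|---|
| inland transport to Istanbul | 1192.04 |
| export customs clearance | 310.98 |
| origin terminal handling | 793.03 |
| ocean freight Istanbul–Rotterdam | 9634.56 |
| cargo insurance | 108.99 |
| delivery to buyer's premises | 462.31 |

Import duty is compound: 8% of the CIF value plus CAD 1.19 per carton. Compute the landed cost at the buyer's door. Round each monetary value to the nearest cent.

Total landed cost: CAD 134605.42

EXW: the seller makes goods available at their premises; the buyer bears all onward costs.
CIF value = EXW price + inland to port + export clearance + origin terminal + freight + insurance = 91711.10 + 1192.04 + 310.98 + 793.03 + 9634.56 + 108.99 = 103750.70
Ad valorem component: 103750.70 × 8% = 8300.06
Specific component: 18565 × 1.19 = 22092.35
Import duty = 8300.06 + 22092.35 = 30392.41
Buyer bears: inland to port 1192.04 + export clearance 310.98 + origin terminal 793.03 + freight 9634.56 + insurance 108.99 + delivery 462.31 + duty 30392.41 = 42894.32
Landed cost = invoice 91711.10 + 42894.32 = 134605.42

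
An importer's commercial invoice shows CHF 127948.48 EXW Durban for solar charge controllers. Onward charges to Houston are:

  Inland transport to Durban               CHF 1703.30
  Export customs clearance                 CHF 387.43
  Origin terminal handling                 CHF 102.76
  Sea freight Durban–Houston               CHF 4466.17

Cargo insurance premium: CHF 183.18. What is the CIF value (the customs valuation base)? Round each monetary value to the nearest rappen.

CIF = EXW price + pre-shipment costs + freight + insurance
CIF = 127948.48 + 1703.30 + 387.43 + 102.76 + 4466.17 + 183.18 = 134791.32

CIF value: CHF 134791.32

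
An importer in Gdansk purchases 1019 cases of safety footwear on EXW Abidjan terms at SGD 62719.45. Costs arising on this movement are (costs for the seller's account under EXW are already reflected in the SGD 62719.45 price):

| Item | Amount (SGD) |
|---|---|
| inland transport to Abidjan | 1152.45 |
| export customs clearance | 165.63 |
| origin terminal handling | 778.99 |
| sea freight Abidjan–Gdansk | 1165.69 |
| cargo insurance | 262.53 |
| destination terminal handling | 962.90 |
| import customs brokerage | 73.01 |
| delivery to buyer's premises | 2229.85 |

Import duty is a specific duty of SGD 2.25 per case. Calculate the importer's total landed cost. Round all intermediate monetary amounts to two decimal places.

Total landed cost: SGD 71803.25

EXW: the seller makes goods available at their premises; the buyer bears all onward costs.
CIF value = EXW price + inland to port + export clearance + origin terminal + freight + insurance = 62719.45 + 1152.45 + 165.63 + 778.99 + 1165.69 + 262.53 = 66244.74
Import duty = 1019 × 2.25 = 2292.75
Buyer bears: inland to port 1152.45 + export clearance 165.63 + origin terminal 778.99 + freight 1165.69 + insurance 262.53 + destination terminal 962.90 + brokerage 73.01 + delivery 2229.85 + duty 2292.75 = 9083.80
Landed cost = invoice 62719.45 + 9083.80 = 71803.25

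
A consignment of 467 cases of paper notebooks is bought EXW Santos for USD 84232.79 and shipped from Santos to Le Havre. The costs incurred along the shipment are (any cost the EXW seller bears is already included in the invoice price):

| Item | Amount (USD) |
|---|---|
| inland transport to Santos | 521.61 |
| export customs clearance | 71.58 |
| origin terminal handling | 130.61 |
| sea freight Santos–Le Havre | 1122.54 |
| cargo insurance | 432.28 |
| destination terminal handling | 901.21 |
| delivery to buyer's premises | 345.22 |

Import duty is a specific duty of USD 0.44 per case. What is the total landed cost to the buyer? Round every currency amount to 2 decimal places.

Total landed cost: USD 87963.32

EXW: the seller makes goods available at their premises; the buyer bears all onward costs.
CIF value = EXW price + inland to port + export clearance + origin terminal + freight + insurance = 84232.79 + 521.61 + 71.58 + 130.61 + 1122.54 + 432.28 = 86511.41
Import duty = 467 × 0.44 = 205.48
Buyer bears: inland to port 521.61 + export clearance 71.58 + origin terminal 130.61 + freight 1122.54 + insurance 432.28 + destination terminal 901.21 + delivery 345.22 + duty 205.48 = 3730.53
Landed cost = invoice 84232.79 + 3730.53 = 87963.32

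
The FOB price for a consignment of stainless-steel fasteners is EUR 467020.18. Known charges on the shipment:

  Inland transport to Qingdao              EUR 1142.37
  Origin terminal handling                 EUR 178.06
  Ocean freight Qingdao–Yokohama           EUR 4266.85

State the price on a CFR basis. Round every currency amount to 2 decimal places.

CFR price: EUR 471287.03

Not relevant to the conversion: inland to port, origin terminal — on the seller under both FOB and CFR; already in the FOB price and stays in the CFR price.
From FOB to CFR, the seller additionally bears: freight.
CFR price = 467020.18 + 4266.85 = 471287.03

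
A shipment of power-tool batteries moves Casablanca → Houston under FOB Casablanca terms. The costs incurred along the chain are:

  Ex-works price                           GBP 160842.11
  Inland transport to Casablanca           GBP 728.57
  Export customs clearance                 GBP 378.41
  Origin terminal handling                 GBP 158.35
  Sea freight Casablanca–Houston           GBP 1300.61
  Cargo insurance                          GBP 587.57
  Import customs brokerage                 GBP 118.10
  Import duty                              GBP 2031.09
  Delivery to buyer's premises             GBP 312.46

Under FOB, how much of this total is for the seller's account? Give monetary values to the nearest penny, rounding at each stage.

Seller's account: GBP 162107.44

FOB: the seller bears costs until goods are on board at the origin port; the buyer bears freight, insurance and all costs thereafter.
Seller's account: goods 160842.11 + inland to port 728.57 + export clearance 378.41 + origin terminal 158.35 = 162107.44
Buyer's account: freight 1300.61 + insurance 587.57 + brokerage 118.10 + duty 2031.09 + delivery 312.46 = 4349.83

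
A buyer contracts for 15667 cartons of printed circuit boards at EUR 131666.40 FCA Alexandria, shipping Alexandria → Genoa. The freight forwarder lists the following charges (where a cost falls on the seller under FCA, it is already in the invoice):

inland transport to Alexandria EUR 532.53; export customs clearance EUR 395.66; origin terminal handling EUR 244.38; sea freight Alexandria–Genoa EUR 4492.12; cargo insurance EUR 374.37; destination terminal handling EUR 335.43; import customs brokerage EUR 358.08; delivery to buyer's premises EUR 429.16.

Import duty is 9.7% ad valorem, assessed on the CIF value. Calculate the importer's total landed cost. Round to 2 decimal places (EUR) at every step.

FCA: the seller delivers export-cleared goods to the carrier; the buyer bears costs from that point.
Already in the invoice (seller's account under FCA): inland to port, export clearance — exclude.
CIF value = FCA price + origin terminal + freight + insurance = 131666.40 + 244.38 + 4492.12 + 374.37 = 136777.27
Import duty = 136777.27 × 9.7% = 13267.40
Buyer bears: origin terminal 244.38 + freight 4492.12 + insurance 374.37 + destination terminal 335.43 + brokerage 358.08 + delivery 429.16 + duty 13267.40 = 19500.94
Landed cost = invoice 131666.40 + 19500.94 = 151167.34

Total landed cost: EUR 151167.34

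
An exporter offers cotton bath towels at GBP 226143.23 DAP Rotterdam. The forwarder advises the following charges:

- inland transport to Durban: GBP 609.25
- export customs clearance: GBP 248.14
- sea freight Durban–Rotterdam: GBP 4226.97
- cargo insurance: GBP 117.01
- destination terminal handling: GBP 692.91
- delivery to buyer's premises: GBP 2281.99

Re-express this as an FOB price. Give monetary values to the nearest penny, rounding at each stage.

Not relevant to the conversion: export clearance, inland to port — on the seller under both DAP and FOB; already in the DAP price and stays in the FOB price.
From DAP to FOB, the seller no longer bears: freight, insurance, destination terminal, delivery.
FOB price = 226143.23 − 4226.97 − 117.01 − 692.91 − 2281.99 = 218824.35

FOB price: GBP 218824.35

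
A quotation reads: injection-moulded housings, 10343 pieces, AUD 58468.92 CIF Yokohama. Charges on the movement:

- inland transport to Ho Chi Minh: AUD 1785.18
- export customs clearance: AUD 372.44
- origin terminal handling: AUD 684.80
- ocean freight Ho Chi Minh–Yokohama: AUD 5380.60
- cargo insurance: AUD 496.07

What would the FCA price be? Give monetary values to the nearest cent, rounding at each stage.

Not relevant to the conversion: export clearance, inland to port — on the seller under both CIF and FCA; already in the CIF price and stays in the FCA price.
From CIF to FCA, the seller no longer bears: origin terminal, freight, insurance.
FCA price = 58468.92 − 684.80 − 5380.60 − 496.07 = 51907.45

FCA price: AUD 51907.45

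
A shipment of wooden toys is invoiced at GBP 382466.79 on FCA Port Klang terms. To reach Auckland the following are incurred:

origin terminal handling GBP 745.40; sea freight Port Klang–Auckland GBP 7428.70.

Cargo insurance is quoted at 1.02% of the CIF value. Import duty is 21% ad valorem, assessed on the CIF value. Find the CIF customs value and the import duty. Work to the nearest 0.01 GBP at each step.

Let C be the CIF value. C = FCA price + pre-shipment costs + freight + 1.02% × C
C − 1.02% × C = 382466.79 + 745.40 + 7428.70
0.9898 × C = 390640.89
C = 390640.89 / 0.9898 = 394666.49
Insurance premium = 1.02% × 394666.49 = 4025.60
Import duty = 394666.49 × 21% = 82879.96

CIF value: GBP 394666.49; import duty: GBP 82879.96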